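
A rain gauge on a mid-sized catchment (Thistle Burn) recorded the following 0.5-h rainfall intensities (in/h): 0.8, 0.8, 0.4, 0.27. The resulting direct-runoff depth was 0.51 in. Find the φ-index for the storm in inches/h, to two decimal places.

φ ≈ 0.33 in/h

Only the 3 blocks with intensity above φ contribute runoff: 0.8, 0.8, 0.4 in/h.
Σ(I−φ)·Δt = d  ⇒  (0.8+0.8+0.4 − 3φ)·0.5 = 0.51
φ = (2.000 − 0.51/0.5) / 3 = 0.33 in/h.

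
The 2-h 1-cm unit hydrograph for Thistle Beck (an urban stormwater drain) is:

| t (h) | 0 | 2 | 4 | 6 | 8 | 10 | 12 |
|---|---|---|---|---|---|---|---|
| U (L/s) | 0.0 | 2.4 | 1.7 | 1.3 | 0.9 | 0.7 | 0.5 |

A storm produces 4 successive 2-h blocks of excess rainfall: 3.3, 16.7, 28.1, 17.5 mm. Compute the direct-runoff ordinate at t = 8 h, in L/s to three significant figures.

By discrete convolution, Q_j = Σ (P_i / 10 mm) · U_{j−i}.
At t = 8 h (j=4): Q = (3.3/10)·0.9 + (16.7/10)·1.3 + (28.1/10)·1.7 + (17.5/10)·2.4 = 11.4 L/s.

Q ≈ 11.4 L/s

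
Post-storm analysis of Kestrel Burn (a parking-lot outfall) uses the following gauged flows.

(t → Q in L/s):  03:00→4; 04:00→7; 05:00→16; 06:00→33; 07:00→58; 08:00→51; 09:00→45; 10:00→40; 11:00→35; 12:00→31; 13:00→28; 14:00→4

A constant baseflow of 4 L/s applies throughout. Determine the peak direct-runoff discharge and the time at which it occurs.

Q_p = 54.0 L/s at t = 07:00

Subtracting baseflow gives direct-runoff ordinates: 0.0, 3.0, 12.0, 29.0, 54.0, 47.0, 41.0, 36.0, 31.0, 27.0, 24.0, 0.0 L/s.
The maximum is 54.0 L/s, occurring at the reading for t = 07:00.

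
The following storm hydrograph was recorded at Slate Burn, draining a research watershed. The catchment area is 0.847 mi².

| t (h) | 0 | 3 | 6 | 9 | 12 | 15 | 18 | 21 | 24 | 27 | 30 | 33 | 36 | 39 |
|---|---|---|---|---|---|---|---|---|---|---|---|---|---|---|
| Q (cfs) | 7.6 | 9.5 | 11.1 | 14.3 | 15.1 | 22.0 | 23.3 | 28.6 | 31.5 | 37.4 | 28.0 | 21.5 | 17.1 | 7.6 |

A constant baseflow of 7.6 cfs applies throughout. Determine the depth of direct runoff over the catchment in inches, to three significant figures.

Direct runoff: 0.0, 1.9, 3.5, 6.7, 7.5, 14.4, 15.7, 21.0, 23.9, 29.8, 20.4, 13.9, 9.5, 0.0 cfs; ΣQ_DR = 168.2 cfs.
V = ΣQ_DR · Δt = 168.2 × 10800 s = 1.817 × 10^6 ft³.
Over A = 0.847 mi², depth = V / A = 0.923 in.

d ≈ 0.923 in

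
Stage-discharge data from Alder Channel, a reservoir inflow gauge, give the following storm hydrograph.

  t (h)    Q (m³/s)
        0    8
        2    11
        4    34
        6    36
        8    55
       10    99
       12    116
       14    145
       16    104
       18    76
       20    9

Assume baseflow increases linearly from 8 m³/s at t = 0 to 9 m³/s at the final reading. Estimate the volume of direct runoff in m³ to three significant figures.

Direct-runoff ordinates (Q − Q_b): 0.00, 2.90, 25.80, 27.70, 46.60, 90.50, 107.40, 136.30, 95.20, 67.10, 0.00 m³/s.
ΣQ_DR = 599.5 m³/s.
With Δt = 2 h = 7200 s, V = ΣQ_DR · Δt = 599.5 × 7200 = 4.32 × 10^6 m³.

V ≈ 4.32 × 10^6 m³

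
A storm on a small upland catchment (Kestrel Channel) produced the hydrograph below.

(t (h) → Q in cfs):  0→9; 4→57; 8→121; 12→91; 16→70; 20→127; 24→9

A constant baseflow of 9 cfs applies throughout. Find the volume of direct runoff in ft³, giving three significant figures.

V ≈ 6.06 × 10^6 ft³

Direct-runoff ordinates (Q − Q_b): 0.0, 48.0, 112.0, 82.0, 61.0, 118.0, 0.0 cfs.
ΣQ_DR = 421.0 cfs.
With Δt = 4 h = 14400 s, V = ΣQ_DR · Δt = 421.0 × 14400 = 6.06 × 10^6 ft³.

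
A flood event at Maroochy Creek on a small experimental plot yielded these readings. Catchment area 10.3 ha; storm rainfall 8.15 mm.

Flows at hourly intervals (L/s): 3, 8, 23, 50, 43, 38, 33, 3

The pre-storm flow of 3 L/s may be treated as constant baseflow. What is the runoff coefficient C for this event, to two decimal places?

ΣQ_DR = 177.0 L/s; V = ΣQ_DR·Δt = 6.372 × 10^5 L.
Runoff depth d = V / A = 6.186 mm.
C = d / P = 6.186 / 8.15 = 0.76.

C ≈ 0.76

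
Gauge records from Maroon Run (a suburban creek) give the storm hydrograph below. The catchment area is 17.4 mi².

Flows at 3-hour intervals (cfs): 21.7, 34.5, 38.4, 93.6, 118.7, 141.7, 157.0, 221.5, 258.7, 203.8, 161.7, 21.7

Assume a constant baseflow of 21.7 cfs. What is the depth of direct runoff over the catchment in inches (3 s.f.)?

d ≈ 0.324 in

Direct runoff: 0.0, 12.8, 16.7, 71.9, 97.0, 120.0, 135.3, 199.8, 237.0, 182.1, 140.0, 0.0 cfs; ΣQ_DR = 1213 cfs.
V = ΣQ_DR · Δt = 1213 × 10800 s = 1.310 × 10^7 ft³.
Over A = 17.4 mi², depth = V / A = 0.324 in.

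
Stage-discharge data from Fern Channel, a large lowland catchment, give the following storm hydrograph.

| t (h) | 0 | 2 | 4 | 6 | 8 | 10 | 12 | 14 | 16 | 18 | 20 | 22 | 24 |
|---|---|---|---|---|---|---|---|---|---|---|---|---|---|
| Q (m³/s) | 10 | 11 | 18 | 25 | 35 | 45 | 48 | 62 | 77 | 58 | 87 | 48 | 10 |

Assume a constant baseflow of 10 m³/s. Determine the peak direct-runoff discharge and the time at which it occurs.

Q_p = 77.0 m³/s at t = 20 h

Subtracting baseflow gives direct-runoff ordinates: 0.0, 1.0, 8.0, 15.0, 25.0, 35.0, 38.0, 52.0, 67.0, 48.0, 77.0, 38.0, 0.0 m³/s.
The maximum is 77.0 m³/s, occurring at the reading for t = 20 h.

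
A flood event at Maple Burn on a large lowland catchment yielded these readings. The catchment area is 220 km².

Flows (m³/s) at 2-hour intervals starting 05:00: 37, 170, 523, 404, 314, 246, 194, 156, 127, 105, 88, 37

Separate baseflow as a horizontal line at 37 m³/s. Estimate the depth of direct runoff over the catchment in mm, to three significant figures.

d ≈ 64.0 mm

Direct runoff: 0.0, 133.0, 486.0, 367.0, 277.0, 209.0, 157.0, 119.0, 90.0, 68.0, 51.0, 0.0 m³/s; ΣQ_DR = 1957 m³/s.
V = ΣQ_DR · Δt = 1957 × 7200 s = 1.409 × 10^7 m³.
Over A = 220 km², depth = V / A = 64.0 mm.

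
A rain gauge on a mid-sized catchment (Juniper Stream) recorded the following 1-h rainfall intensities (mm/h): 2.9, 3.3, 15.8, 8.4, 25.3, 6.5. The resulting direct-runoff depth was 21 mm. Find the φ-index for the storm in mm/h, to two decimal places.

φ ≈ 10.05 mm/h

Only the 2 blocks with intensity above φ contribute runoff: 15.8, 25.3 mm/h.
Σ(I−φ)·Δt = d  ⇒  (15.8+25.3 − 2φ)·1 = 21
φ = (41.10 − 21/1) / 2 = 10.05 mm/h.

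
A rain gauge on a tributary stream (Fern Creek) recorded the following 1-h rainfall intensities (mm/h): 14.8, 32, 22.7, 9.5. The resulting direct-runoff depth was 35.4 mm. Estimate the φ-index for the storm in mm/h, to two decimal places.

Only the 3 blocks with intensity above φ contribute runoff: 14.8, 32, 22.7 mm/h.
Σ(I−φ)·Δt = d  ⇒  (14.8+32+22.7 − 3φ)·1 = 35.4
φ = (69.50 − 35.4/1) / 3 = 11.37 mm/h.

φ ≈ 11.37 mm/h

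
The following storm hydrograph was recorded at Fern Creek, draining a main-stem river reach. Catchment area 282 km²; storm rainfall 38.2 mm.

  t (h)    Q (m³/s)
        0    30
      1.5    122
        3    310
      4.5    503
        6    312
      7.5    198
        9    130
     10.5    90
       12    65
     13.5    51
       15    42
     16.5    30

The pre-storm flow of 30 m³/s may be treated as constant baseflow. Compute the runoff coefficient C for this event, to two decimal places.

ΣQ_DR = 1523 m³/s; V = ΣQ_DR·Δt = 8.224 × 10^6 m³.
Runoff depth d = V / A = 29.16 mm.
C = d / P = 29.16 / 38.2 = 0.76.

C ≈ 0.76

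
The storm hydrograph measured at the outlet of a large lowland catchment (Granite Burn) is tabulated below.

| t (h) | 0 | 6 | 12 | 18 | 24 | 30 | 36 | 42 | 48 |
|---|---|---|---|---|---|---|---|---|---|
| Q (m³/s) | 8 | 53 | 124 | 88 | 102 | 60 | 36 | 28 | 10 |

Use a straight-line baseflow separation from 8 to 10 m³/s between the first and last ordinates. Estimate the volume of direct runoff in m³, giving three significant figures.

V ≈ 9.24 × 10^6 m³

Direct-runoff ordinates (Q − Q_b): 0.00, 44.75, 115.50, 79.25, 93.00, 50.75, 26.50, 18.25, 0.00 m³/s.
ΣQ_DR = 428.0 m³/s.
With Δt = 6 h = 21600 s, V = ΣQ_DR · Δt = 428.0 × 21600 = 9.24 × 10^6 m³.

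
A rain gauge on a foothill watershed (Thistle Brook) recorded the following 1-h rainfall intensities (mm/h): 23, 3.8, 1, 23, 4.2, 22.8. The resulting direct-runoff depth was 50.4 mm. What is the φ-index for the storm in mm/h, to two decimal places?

Only the 3 blocks with intensity above φ contribute runoff: 23, 23, 22.8 mm/h.
Σ(I−φ)·Δt = d  ⇒  (23+23+22.8 − 3φ)·1 = 50.4
φ = (68.80 − 50.4/1) / 3 = 6.13 mm/h.

φ ≈ 6.13 mm/h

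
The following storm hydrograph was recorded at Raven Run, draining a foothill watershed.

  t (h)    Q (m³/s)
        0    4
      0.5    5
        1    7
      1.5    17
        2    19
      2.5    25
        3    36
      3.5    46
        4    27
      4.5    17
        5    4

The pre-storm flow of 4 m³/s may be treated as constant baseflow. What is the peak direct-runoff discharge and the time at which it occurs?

Q_p = 42.0 m³/s at t = 3.5 h

Subtracting baseflow gives direct-runoff ordinates: 0.0, 1.0, 3.0, 13.0, 15.0, 21.0, 32.0, 42.0, 23.0, 13.0, 0.0 m³/s.
The maximum is 42.0 m³/s, occurring at the reading for t = 3.5 h.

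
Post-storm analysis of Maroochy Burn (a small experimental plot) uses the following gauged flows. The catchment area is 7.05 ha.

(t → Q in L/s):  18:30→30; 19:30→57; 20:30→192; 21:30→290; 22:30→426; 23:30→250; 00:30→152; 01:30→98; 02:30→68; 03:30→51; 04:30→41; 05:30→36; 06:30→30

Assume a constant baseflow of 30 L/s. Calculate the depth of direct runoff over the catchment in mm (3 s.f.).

d ≈ 68.0 mm

Direct runoff: 0.0, 27.0, 162.0, 260.0, 396.0, 220.0, 122.0, 68.0, 38.0, 21.0, 11.0, 6.0, 0.0 L/s; ΣQ_DR = 1331 L/s.
V = ΣQ_DR · Δt = 1331 × 3600 s = 4.792 × 10^6 L.
Over A = 7.05 ha, depth = V / A = 68.0 mm.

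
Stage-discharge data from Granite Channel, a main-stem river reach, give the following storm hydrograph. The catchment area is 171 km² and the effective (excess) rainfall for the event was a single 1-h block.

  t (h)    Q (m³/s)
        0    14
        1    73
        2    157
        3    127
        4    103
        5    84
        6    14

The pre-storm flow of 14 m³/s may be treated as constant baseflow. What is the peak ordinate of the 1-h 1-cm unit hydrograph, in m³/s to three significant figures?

U_p ≈ 143 m³/s

Direct runoff: 0.0, 59.0, 143.0, 113.0, 89.0, 70.0, 0.0 m³/s; ΣQ_DR = 474.0 m³/s, peak = 143.0 m³/s.
Runoff depth d = ΣQ_DR·Δt / A = 474.0 × 3600 / (171 km²) = 9.979 mm.
The 1-cm UH is the DRH scaled by (10 mm)/d, so U_p = 143.0 × 10/9.979 = 143 m³/s.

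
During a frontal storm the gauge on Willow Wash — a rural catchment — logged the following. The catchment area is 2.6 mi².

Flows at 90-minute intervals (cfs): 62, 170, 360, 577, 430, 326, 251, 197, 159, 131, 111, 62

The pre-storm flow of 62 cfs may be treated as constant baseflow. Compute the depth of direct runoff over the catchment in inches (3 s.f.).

Direct runoff: 0.0, 108.0, 298.0, 515.0, 368.0, 264.0, 189.0, 135.0, 97.0, 69.0, 49.0, 0.0 cfs; ΣQ_DR = 2092 cfs.
V = ΣQ_DR · Δt = 2092 × 5400 s = 1.130 × 10^7 ft³.
Over A = 2.6 mi², depth = V / A = 1.87 in.

d ≈ 1.87 in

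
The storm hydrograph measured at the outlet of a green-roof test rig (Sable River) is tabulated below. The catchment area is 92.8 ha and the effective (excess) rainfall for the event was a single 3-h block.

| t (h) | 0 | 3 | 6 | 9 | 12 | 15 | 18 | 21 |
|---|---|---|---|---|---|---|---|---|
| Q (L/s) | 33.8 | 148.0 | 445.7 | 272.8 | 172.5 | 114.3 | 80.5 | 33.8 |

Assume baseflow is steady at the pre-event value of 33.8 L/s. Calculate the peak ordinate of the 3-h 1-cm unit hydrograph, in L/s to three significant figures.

U_p ≈ 343 L/s

Direct runoff: 0.0, 114.2, 411.9, 239.0, 138.7, 80.5, 46.7, 0.0 L/s; ΣQ_DR = 1031 L/s, peak = 411.9 L/s.
Runoff depth d = ΣQ_DR·Δt / A = 1031 × 10800 / (92.8 ha) = 12.00 mm.
The 1-cm UH is the DRH scaled by (10 mm)/d, so U_p = 411.9 × 10/12.00 = 343 L/s.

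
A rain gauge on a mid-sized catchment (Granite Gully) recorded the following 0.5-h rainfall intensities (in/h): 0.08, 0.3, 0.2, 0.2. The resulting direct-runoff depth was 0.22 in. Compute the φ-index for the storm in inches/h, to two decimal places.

Only the 3 blocks with intensity above φ contribute runoff: 0.3, 0.2, 0.2 in/h.
Σ(I−φ)·Δt = d  ⇒  (0.3+0.2+0.2 − 3φ)·0.5 = 0.22
φ = (0.7000 − 0.22/0.5) / 3 = 0.09 in/h.

φ ≈ 0.09 in/h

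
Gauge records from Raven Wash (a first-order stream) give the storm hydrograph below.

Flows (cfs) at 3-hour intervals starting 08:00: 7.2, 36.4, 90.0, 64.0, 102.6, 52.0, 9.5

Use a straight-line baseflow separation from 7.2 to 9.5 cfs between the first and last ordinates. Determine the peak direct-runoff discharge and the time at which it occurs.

Subtracting baseflow gives direct-runoff ordinates: 0.00, 28.82, 82.03, 55.65, 93.87, 42.88, 0.00 cfs.
The maximum is 93.87 cfs, occurring at the reading for t = 20:00.

Q_p = 93.87 cfs at t = 20:00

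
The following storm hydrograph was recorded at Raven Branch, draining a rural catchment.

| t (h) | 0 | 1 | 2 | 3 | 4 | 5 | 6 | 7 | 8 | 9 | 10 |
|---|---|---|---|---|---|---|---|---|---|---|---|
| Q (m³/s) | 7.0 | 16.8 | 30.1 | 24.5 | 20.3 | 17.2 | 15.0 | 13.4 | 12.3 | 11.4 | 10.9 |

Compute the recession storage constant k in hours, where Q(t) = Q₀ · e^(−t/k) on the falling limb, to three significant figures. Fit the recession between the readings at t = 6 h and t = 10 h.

On the falling limb, Q drops from 15.0 to 10.9 m³/s between t = 6 h and t = 10 h (Δt = 4 h).
k = −Δt / ln(Q₂/Q₁) = −4 / ln(10.9/15.0) = 12.5 h.

k ≈ 12.5 h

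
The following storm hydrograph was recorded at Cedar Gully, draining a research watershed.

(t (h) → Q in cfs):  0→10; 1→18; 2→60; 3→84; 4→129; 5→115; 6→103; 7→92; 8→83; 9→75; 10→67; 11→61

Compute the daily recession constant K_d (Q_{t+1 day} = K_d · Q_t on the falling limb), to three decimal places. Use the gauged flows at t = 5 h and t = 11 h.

K_d ≈ 0.079

Between t = 5 h and t = 11 h the flow falls from 115 to 61 cfs over 6×1 h = 6 h.
Per-interval ratio K = (61/115)^(1/6) = 0.8997; K_d = K^(24/1) = 0.079.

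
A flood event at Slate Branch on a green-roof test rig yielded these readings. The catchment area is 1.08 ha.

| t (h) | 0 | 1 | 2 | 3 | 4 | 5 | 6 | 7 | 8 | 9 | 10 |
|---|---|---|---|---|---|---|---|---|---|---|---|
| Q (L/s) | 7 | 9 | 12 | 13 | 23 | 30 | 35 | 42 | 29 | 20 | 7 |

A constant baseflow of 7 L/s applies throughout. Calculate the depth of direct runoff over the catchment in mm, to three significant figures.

d ≈ 50.0 mm

Direct runoff: 0.0, 2.0, 5.0, 6.0, 16.0, 23.0, 28.0, 35.0, 22.0, 13.0, 0.0 L/s; ΣQ_DR = 150.0 L/s.
V = ΣQ_DR · Δt = 150.0 × 3600 s = 5.400 × 10^5 L.
Over A = 1.08 ha, depth = V / A = 50.0 mm.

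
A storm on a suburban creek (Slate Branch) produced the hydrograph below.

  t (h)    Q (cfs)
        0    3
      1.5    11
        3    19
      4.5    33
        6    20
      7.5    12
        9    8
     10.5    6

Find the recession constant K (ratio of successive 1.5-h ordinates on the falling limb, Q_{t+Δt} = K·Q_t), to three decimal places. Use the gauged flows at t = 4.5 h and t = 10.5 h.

K ≈ 0.653

Using the recession-limb readings at t = 4.5 h and t = 10.5 h: Q falls from 33 to 6 cfs over 4 intervals.
K = (Q₂/Q₁)^(1/4) = (6/33)^(1/4) = 0.653.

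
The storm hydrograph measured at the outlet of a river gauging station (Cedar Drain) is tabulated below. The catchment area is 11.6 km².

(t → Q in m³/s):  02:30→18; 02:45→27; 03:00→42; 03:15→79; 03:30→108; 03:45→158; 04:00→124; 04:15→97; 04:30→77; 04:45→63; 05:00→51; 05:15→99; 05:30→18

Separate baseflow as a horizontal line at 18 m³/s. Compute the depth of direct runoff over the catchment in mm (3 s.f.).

Direct runoff: 0.0, 9.0, 24.0, 61.0, 90.0, 140.0, 106.0, 79.0, 59.0, 45.0, 33.0, 81.0, 0.0 m³/s; ΣQ_DR = 727.0 m³/s.
V = ΣQ_DR · Δt = 727.0 × 900 s = 6.543 × 10^5 m³.
Over A = 11.6 km², depth = V / A = 56.4 mm.

d ≈ 56.4 mm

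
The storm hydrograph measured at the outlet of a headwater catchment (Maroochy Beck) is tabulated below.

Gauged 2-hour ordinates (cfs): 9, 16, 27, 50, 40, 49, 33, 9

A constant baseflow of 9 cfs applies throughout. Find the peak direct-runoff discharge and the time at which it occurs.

Subtracting baseflow gives direct-runoff ordinates: 0.0, 7.0, 18.0, 41.0, 31.0, 40.0, 24.0, 0.0 cfs.
The maximum is 41.0 cfs, occurring at the reading for t = 6 h.

Q_p = 41.0 cfs at t = 6 h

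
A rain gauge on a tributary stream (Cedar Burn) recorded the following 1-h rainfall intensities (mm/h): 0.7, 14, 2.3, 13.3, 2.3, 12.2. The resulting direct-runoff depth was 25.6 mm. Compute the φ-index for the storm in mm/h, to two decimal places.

Only the 3 blocks with intensity above φ contribute runoff: 14, 13.3, 12.2 mm/h.
Σ(I−φ)·Δt = d  ⇒  (14+13.3+12.2 − 3φ)·1 = 25.6
φ = (39.50 − 25.6/1) / 3 = 4.63 mm/h.

φ ≈ 4.63 mm/h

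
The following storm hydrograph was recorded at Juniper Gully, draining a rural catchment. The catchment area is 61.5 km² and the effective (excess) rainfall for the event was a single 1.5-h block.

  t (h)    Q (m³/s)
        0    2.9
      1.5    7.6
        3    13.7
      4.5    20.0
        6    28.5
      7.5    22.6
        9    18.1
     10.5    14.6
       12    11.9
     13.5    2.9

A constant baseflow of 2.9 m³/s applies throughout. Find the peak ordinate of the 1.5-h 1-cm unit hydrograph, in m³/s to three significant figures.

U_p ≈ 25.6 m³/s

Direct runoff: 0.0, 4.7, 10.8, 17.1, 25.6, 19.7, 15.2, 11.7, 9.0, 0.0 m³/s; ΣQ_DR = 113.8 m³/s, peak = 25.6 m³/s.
Runoff depth d = ΣQ_DR·Δt / A = 113.8 × 5400 / (61.5 km²) = 9.992 mm.
The 1-cm UH is the DRH scaled by (10 mm)/d, so U_p = 25.6 × 10/9.992 = 25.6 m³/s.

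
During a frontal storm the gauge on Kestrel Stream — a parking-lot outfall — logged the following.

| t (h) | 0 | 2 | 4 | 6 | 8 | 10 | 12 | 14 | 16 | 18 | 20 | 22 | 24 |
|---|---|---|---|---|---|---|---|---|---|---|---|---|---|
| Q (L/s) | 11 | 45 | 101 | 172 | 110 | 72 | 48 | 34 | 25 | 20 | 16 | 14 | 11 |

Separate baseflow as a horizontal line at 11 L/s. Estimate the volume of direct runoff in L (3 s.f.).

Direct-runoff ordinates (Q − Q_b): 0.0, 34.0, 90.0, 161.0, 99.0, 61.0, 37.0, 23.0, 14.0, 9.0, 5.0, 3.0, 0.0 L/s.
ΣQ_DR = 536.0 L/s.
With Δt = 2 h = 7200 s, V = ΣQ_DR · Δt = 536.0 × 7200 = 3.86 × 10^6 L.

V ≈ 3.86 × 10^6 L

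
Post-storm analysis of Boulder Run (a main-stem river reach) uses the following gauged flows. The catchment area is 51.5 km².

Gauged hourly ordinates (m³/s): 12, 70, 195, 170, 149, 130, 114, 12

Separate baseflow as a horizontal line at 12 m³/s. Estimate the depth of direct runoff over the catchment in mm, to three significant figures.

d ≈ 52.8 mm

Direct runoff: 0.0, 58.0, 183.0, 158.0, 137.0, 118.0, 102.0, 0.0 m³/s; ΣQ_DR = 756.0 m³/s.
V = ΣQ_DR · Δt = 756.0 × 3600 s = 2.722 × 10^6 m³.
Over A = 51.5 km², depth = V / A = 52.8 mm.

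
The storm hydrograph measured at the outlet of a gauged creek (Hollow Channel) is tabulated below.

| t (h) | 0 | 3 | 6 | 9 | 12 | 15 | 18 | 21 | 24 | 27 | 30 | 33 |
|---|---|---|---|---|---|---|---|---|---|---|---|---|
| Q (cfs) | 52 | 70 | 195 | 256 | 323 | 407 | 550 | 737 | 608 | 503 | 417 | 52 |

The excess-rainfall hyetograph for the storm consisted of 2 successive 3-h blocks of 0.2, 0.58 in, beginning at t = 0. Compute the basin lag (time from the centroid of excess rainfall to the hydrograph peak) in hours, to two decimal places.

t_L ≈ 17.27 h

Centroid of excess rainfall: t_c = Σ P_i·t̄_i / ΣP_i = 3.7308 h (block centres at 1.5, 4.5 h).
Hydrograph peak occurs at t = 21 h, so basin lag t_L = 21 − 3.7308 = 17.27 h.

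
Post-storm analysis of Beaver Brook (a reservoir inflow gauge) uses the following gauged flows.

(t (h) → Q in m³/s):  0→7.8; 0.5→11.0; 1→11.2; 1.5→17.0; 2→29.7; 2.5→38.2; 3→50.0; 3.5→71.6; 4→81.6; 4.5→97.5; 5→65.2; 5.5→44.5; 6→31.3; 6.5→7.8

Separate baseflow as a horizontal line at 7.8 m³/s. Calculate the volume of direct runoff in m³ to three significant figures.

Direct-runoff ordinates (Q − Q_b): 0.0, 3.2, 3.4, 9.2, 21.9, 30.4, 42.2, 63.8, 73.8, 89.7, 57.4, 36.7, 23.5, 0.0 m³/s.
ΣQ_DR = 455.2 m³/s.
With Δt = 0.5 h = 1800 s, V = ΣQ_DR · Δt = 455.2 × 1800 = 8.19 × 10^5 m³.

V ≈ 8.19 × 10^5 m³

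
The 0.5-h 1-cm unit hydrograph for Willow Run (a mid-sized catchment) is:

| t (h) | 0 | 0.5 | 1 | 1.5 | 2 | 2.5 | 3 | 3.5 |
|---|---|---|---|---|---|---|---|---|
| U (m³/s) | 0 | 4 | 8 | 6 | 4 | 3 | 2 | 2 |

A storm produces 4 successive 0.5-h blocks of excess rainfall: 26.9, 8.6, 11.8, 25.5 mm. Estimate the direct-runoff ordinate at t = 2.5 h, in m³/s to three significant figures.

By discrete convolution, Q_j = Σ (P_i / 10 mm) · U_{j−i}.
At t = 2.5 h (j=5): Q = (26.9/10)·3 + (8.6/10)·4 + (11.8/10)·6 + (25.5/10)·8 = 39.0 m³/s.

Q ≈ 39.0 m³/s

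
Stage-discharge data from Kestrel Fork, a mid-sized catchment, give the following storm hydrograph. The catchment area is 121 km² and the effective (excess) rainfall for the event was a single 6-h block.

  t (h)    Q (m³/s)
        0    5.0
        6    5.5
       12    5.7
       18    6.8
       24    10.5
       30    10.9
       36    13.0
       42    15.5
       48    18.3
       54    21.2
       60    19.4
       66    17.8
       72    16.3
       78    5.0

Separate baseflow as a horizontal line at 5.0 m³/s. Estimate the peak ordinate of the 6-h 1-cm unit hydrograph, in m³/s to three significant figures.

U_p ≈ 8.99 m³/s

Direct runoff: 0.0, 0.5, 0.7, 1.8, 5.5, 5.9, 8.0, 10.5, 13.3, 16.2, 14.4, 12.8, 11.3, 0.0 m³/s; ΣQ_DR = 100.9 m³/s, peak = 16.2 m³/s.
Runoff depth d = ΣQ_DR·Δt / A = 100.9 × 21600 / (121 km²) = 18.01 mm.
The 1-cm UH is the DRH scaled by (10 mm)/d, so U_p = 16.2 × 10/18.01 = 8.99 m³/s.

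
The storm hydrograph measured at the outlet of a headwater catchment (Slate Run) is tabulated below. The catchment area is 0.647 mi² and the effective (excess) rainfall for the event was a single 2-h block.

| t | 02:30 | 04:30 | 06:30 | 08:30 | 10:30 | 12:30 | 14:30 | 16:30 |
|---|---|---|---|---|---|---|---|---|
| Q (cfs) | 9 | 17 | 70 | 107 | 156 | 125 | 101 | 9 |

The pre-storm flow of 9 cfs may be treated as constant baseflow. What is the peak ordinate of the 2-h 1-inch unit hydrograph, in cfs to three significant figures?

U_p ≈ 58.8 cfs

Direct runoff: 0.0, 8.0, 61.0, 98.0, 147.0, 116.0, 92.0, 0.0 cfs; ΣQ_DR = 522.0 cfs, peak = 147.0 cfs.
Runoff depth d = ΣQ_DR·Δt / A = 522.0 × 7200 / (0.647 mi²) = 2.500 in.
The 1-inch UH is the DRH scaled by (1 in)/d, so U_p = 147.0 × 1/2.500 = 58.8 cfs.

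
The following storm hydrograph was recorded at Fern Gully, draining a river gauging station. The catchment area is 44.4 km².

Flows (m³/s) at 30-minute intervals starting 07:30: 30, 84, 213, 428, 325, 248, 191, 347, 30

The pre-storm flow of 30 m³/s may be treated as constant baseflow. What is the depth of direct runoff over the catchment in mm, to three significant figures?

d ≈ 65.9 mm

Direct runoff: 0.0, 54.0, 183.0, 398.0, 295.0, 218.0, 161.0, 317.0, 0.0 m³/s; ΣQ_DR = 1626 m³/s.
V = ΣQ_DR · Δt = 1626 × 1800 s = 2.927 × 10^6 m³.
Over A = 44.4 km², depth = V / A = 65.9 mm.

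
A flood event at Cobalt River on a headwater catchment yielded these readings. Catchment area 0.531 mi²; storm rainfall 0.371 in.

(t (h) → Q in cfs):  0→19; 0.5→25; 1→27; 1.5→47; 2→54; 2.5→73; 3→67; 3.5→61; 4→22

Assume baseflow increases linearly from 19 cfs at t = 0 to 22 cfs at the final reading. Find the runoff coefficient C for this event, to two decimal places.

ΣQ_DR = 210.5 cfs; V = ΣQ_DR·Δt = 3.789 × 10^5 ft³.
Runoff depth d = V / A = 0.3071 in.
C = d / P = 0.3071 / 0.371 = 0.83.

C ≈ 0.83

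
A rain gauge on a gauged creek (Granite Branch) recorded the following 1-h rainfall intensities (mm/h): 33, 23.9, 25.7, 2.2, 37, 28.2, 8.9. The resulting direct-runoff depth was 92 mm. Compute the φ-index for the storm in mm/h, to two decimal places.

Only the 5 blocks with intensity above φ contribute runoff: 33, 23.9, 25.7, 37, 28.2 mm/h.
Σ(I−φ)·Δt = d  ⇒  (33+23.9+25.7+37+28.2 − 5φ)·1 = 92
φ = (147.8 − 92/1) / 5 = 11.16 mm/h.

φ ≈ 11.16 mm/h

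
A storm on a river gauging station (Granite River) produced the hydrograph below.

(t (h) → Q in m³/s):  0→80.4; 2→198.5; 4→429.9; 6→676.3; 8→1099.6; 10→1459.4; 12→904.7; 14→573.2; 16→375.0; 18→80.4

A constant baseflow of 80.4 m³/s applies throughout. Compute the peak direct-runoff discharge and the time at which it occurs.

Q_p = 1379.0 m³/s at t = 10 h

Subtracting baseflow gives direct-runoff ordinates: 0.0, 118.1, 349.5, 595.9, 1019.2, 1379.0, 824.3, 492.8, 294.6, 0.0 m³/s.
The maximum is 1379.0 m³/s, occurring at the reading for t = 10 h.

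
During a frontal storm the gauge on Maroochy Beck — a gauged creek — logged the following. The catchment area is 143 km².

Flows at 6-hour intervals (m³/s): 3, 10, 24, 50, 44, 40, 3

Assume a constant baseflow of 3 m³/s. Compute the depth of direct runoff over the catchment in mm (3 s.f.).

d ≈ 23.1 mm

Direct runoff: 0.0, 7.0, 21.0, 47.0, 41.0, 37.0, 0.0 m³/s; ΣQ_DR = 153.0 m³/s.
V = ΣQ_DR · Δt = 153.0 × 21600 s = 3.305 × 10^6 m³.
Over A = 143 km², depth = V / A = 23.1 mm.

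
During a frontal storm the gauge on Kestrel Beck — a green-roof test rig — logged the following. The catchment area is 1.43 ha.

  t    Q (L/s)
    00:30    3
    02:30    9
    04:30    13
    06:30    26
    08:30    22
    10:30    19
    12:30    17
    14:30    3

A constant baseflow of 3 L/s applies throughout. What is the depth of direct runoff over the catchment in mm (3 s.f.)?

Direct runoff: 0.0, 6.0, 10.0, 23.0, 19.0, 16.0, 14.0, 0.0 L/s; ΣQ_DR = 88.00 L/s.
V = ΣQ_DR · Δt = 88.00 × 7200 s = 6.336 × 10^5 L.
Over A = 1.43 ha, depth = V / A = 44.3 mm.

d ≈ 44.3 mm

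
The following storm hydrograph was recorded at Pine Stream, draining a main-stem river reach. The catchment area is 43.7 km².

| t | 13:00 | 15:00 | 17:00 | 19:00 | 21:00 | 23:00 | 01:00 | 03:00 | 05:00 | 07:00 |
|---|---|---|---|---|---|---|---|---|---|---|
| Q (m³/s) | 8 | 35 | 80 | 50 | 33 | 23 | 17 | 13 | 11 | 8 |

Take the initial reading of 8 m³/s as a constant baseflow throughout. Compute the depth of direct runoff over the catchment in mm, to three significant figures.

d ≈ 32.6 mm

Direct runoff: 0.0, 27.0, 72.0, 42.0, 25.0, 15.0, 9.0, 5.0, 3.0, 0.0 m³/s; ΣQ_DR = 198.0 m³/s.
V = ΣQ_DR · Δt = 198.0 × 7200 s = 1.426 × 10^6 m³.
Over A = 43.7 km², depth = V / A = 32.6 mm.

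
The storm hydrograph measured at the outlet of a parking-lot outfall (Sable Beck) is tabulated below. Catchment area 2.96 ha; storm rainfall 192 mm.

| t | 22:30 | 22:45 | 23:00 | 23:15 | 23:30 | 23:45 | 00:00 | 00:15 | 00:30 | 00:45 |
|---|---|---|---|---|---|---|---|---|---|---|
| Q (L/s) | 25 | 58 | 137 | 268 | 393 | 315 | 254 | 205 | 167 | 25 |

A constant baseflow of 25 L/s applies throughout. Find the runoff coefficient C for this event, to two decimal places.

C ≈ 0.25

ΣQ_DR = 1597 L/s; V = ΣQ_DR·Δt = 1.437 × 10^6 L.
Runoff depth d = V / A = 48.56 mm.
C = d / P = 48.56 / 192 = 0.25.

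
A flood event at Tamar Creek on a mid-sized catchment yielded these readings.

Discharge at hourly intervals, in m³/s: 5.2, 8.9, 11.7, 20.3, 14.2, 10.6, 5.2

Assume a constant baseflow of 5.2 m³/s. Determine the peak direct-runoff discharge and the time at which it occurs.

Q_p = 15.1 m³/s at t = 3 h

Subtracting baseflow gives direct-runoff ordinates: 0.0, 3.7, 6.5, 15.1, 9.0, 5.4, 0.0 m³/s.
The maximum is 15.1 m³/s, occurring at the reading for t = 3 h.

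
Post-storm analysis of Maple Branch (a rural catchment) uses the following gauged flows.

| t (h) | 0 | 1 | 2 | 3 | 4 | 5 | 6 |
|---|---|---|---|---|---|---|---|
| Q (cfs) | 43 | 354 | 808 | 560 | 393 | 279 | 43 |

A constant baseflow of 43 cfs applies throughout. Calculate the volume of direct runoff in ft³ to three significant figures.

V ≈ 7.84 × 10^6 ft³

Direct-runoff ordinates (Q − Q_b): 0.0, 311.0, 765.0, 517.0, 350.0, 236.0, 0.0 cfs.
ΣQ_DR = 2179 cfs.
With Δt = 1 h = 3600 s, V = ΣQ_DR · Δt = 2179 × 3600 = 7.84 × 10^6 ft³.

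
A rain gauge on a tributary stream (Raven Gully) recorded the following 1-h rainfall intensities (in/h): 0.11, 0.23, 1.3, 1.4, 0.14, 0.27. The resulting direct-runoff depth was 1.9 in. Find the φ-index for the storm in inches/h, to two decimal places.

φ ≈ 0.40 in/h

Only the 2 blocks with intensity above φ contribute runoff: 1.3, 1.4 in/h.
Σ(I−φ)·Δt = d  ⇒  (1.3+1.4 − 2φ)·1 = 1.9
φ = (2.700 − 1.9/1) / 2 = 0.40 in/h.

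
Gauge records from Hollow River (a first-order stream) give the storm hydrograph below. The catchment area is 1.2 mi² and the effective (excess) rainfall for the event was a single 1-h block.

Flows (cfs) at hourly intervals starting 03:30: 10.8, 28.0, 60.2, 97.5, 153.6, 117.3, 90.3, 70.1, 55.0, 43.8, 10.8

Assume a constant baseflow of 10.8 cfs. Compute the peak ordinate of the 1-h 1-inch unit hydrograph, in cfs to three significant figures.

U_p ≈ 179 cfs

Direct runoff: 0.0, 17.2, 49.4, 86.7, 142.8, 106.5, 79.5, 59.3, 44.2, 33.0, 0.0 cfs; ΣQ_DR = 618.6 cfs, peak = 142.8 cfs.
Runoff depth d = ΣQ_DR·Δt / A = 618.6 × 3600 / (1.2 mi²) = 0.7988 in.
The 1-inch UH is the DRH scaled by (1 in)/d, so U_p = 142.8 × 1/0.7988 = 179 cfs.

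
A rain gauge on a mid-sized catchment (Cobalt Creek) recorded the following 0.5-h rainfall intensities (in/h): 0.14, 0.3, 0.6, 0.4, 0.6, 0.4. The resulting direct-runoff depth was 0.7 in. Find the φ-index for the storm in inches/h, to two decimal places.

Only the 5 blocks with intensity above φ contribute runoff: 0.3, 0.6, 0.4, 0.6, 0.4 in/h.
Σ(I−φ)·Δt = d  ⇒  (0.3+0.6+0.4+0.6+0.4 − 5φ)·0.5 = 0.7
φ = (2.300 − 0.7/0.5) / 5 = 0.18 in/h.

φ ≈ 0.18 in/h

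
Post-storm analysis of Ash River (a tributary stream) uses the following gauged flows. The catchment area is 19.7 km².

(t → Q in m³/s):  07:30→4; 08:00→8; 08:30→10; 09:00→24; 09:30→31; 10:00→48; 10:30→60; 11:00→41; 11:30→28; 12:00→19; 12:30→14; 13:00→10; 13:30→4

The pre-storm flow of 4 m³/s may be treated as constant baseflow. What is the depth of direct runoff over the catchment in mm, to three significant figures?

Direct runoff: 0.0, 4.0, 6.0, 20.0, 27.0, 44.0, 56.0, 37.0, 24.0, 15.0, 10.0, 6.0, 0.0 m³/s; ΣQ_DR = 249.0 m³/s.
V = ΣQ_DR · Δt = 249.0 × 1800 s = 4.482 × 10^5 m³.
Over A = 19.7 km², depth = V / A = 22.8 mm.

d ≈ 22.8 mm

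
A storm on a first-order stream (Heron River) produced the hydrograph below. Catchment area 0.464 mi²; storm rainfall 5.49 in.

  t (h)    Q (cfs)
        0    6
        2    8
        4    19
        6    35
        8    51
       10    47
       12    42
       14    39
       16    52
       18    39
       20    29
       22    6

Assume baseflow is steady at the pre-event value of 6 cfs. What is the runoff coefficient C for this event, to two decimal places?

C ≈ 0.37

ΣQ_DR = 301.0 cfs; V = ΣQ_DR·Δt = 2.167 × 10^6 ft³.
Runoff depth d = V / A = 2.010 in.
C = d / P = 2.010 / 5.49 = 0.37.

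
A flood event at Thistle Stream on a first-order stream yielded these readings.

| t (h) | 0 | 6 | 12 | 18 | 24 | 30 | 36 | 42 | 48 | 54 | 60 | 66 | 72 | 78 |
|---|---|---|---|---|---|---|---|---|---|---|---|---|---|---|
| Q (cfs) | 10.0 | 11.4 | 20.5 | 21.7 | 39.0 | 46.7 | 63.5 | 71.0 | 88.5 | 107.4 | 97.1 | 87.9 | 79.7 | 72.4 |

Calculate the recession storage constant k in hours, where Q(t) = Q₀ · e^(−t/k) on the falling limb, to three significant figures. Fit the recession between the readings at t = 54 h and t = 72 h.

On the falling limb, Q drops from 107.4 to 79.7 cfs between t = 54 h and t = 72 h (Δt = 18 h).
k = −Δt / ln(Q₂/Q₁) = −18 / ln(79.7/107.4) = 60.3 h.

k ≈ 60.3 h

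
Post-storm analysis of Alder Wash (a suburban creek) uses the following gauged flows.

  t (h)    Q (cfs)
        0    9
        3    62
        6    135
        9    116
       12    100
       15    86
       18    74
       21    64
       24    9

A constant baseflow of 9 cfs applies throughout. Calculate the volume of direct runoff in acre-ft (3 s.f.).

V ≈ 142 acre-ft

Direct-runoff ordinates (Q − Q_b): 0.0, 53.0, 126.0, 107.0, 91.0, 77.0, 65.0, 55.0, 0.0 cfs.
ΣQ_DR = 574.0 cfs.
With Δt = 3 h = 10800 s, V = ΣQ_DR · Δt = 574.0 × 10800 = 6.20 × 10^6 ft³ = 142 acre-ft.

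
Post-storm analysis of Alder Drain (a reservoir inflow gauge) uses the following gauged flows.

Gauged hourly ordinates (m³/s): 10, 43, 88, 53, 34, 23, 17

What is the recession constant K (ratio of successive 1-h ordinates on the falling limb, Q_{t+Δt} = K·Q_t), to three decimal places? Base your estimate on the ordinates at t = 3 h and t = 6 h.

K ≈ 0.685

Using the recession-limb readings at t = 3 h and t = 6 h: Q falls from 53 to 17 m³/s over 3 intervals.
K = (Q₂/Q₁)^(1/3) = (17/53)^(1/3) = 0.685.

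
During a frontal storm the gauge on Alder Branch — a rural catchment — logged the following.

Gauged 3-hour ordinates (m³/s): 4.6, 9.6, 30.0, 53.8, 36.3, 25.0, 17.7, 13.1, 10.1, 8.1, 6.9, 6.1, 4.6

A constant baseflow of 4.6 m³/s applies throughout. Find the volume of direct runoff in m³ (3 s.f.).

Direct-runoff ordinates (Q − Q_b): 0.0, 5.0, 25.4, 49.2, 31.7, 20.4, 13.1, 8.5, 5.5, 3.5, 2.3, 1.5, 0.0 m³/s.
ΣQ_DR = 166.1 m³/s.
With Δt = 3 h = 10800 s, V = ΣQ_DR · Δt = 166.1 × 10800 = 1.79 × 10^6 m³.

V ≈ 1.79 × 10^6 m³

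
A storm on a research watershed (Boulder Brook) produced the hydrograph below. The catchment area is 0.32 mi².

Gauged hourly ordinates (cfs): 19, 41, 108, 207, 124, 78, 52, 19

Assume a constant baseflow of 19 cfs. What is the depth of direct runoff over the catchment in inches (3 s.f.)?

d ≈ 2.40 in

Direct runoff: 0.0, 22.0, 89.0, 188.0, 105.0, 59.0, 33.0, 0.0 cfs; ΣQ_DR = 496.0 cfs.
V = ΣQ_DR · Δt = 496.0 × 3600 s = 1.786 × 10^6 ft³.
Over A = 0.32 mi², depth = V / A = 2.40 in.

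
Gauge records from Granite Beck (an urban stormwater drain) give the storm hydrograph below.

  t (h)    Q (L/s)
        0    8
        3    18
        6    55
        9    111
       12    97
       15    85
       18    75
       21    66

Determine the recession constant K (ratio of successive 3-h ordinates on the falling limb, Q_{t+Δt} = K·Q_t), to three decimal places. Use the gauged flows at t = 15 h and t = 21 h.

Using the recession-limb readings at t = 15 h and t = 21 h: Q falls from 85 to 66 L/s over 2 intervals.
K = (Q₂/Q₁)^(1/2) = (66/85)^(1/2) = 0.881.

K ≈ 0.881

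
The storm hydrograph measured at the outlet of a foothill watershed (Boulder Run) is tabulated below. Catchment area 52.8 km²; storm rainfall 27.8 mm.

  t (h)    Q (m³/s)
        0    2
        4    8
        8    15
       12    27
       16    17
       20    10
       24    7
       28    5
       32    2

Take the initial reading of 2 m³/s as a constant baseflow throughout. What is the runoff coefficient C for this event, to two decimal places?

C ≈ 0.74

ΣQ_DR = 75.00 m³/s; V = ΣQ_DR·Δt = 1.080 × 10^6 m³.
Runoff depth d = V / A = 20.45 mm.
C = d / P = 20.45 / 27.8 = 0.74.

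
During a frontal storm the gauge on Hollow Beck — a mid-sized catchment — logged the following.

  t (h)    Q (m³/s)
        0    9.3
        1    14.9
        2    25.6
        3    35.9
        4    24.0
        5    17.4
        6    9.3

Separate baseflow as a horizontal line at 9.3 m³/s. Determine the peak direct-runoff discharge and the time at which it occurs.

Q_p = 26.6 m³/s at t = 3 h

Subtracting baseflow gives direct-runoff ordinates: 0.0, 5.6, 16.3, 26.6, 14.7, 8.1, 0.0 m³/s.
The maximum is 26.6 m³/s, occurring at the reading for t = 3 h.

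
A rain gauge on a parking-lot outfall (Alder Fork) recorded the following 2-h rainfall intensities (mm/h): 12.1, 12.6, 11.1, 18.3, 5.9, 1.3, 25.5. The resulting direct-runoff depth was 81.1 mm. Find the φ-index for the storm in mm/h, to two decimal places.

φ ≈ 7.81 mm/h

Only the 5 blocks with intensity above φ contribute runoff: 12.1, 12.6, 11.1, 18.3, 25.5 mm/h.
Σ(I−φ)·Δt = d  ⇒  (12.1+12.6+11.1+18.3+25.5 − 5φ)·2 = 81.1
φ = (79.60 − 81.1/2) / 5 = 7.81 mm/h.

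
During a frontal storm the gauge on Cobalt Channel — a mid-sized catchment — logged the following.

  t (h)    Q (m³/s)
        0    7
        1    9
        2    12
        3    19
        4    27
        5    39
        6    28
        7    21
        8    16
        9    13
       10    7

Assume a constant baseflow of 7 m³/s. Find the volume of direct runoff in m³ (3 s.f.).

V ≈ 4.36 × 10^5 m³

Direct-runoff ordinates (Q − Q_b): 0.0, 2.0, 5.0, 12.0, 20.0, 32.0, 21.0, 14.0, 9.0, 6.0, 0.0 m³/s.
ΣQ_DR = 121.0 m³/s.
With Δt = 1 h = 3600 s, V = ΣQ_DR · Δt = 121.0 × 3600 = 4.36 × 10^5 m³.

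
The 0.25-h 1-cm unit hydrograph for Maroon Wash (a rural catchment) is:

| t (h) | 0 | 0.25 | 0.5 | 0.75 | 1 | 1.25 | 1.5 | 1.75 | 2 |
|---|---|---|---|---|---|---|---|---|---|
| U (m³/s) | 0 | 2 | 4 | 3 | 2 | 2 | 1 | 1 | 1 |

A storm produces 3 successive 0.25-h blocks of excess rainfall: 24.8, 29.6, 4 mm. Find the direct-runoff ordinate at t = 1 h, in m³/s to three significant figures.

Q ≈ 15.4 m³/s

By discrete convolution, Q_j = Σ (P_i / 10 mm) · U_{j−i}.
At t = 1 h (j=4): Q = (24.8/10)·2 + (29.6/10)·3 + (4/10)·4 = 15.4 m³/s.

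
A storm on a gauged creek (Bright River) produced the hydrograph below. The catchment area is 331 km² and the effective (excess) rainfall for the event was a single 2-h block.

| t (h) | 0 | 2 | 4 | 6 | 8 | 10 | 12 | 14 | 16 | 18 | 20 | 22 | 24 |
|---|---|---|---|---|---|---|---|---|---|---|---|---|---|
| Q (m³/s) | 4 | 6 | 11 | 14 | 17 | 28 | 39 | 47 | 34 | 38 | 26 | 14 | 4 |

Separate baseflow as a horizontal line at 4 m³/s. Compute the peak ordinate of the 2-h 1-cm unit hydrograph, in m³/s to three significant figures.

Direct runoff: 0.0, 2.0, 7.0, 10.0, 13.0, 24.0, 35.0, 43.0, 30.0, 34.0, 22.0, 10.0, 0.0 m³/s; ΣQ_DR = 230.0 m³/s, peak = 43.0 m³/s.
Runoff depth d = ΣQ_DR·Δt / A = 230.0 × 7200 / (331 km²) = 5.003 mm.
The 1-cm UH is the DRH scaled by (10 mm)/d, so U_p = 43.0 × 10/5.003 = 85.9 m³/s.

U_p ≈ 85.9 m³/s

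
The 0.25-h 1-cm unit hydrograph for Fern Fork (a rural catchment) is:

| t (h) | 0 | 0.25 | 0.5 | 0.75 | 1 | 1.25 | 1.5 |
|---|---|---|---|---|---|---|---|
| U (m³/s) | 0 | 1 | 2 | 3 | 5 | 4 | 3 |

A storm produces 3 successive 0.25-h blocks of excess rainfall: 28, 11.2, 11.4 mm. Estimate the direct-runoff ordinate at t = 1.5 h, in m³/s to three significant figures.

By discrete convolution, Q_j = Σ (P_i / 10 mm) · U_{j−i}.
At t = 1.5 h (j=6): Q = (28/10)·3 + (11.2/10)·4 + (11.4/10)·5 = 18.6 m³/s.

Q ≈ 18.6 m³/s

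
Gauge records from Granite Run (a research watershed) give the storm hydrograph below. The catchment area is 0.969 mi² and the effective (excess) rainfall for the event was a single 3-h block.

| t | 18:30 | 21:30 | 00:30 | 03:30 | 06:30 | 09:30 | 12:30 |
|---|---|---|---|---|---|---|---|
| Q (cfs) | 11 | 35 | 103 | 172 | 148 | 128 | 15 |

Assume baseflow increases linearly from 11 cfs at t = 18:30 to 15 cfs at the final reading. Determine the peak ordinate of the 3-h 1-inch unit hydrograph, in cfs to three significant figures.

U_p ≈ 63.6 cfs

Direct runoff: 0.00, 23.33, 90.67, 159.00, 134.33, 113.67, 0.00 cfs; ΣQ_DR = 521.0 cfs, peak = 159.00 cfs.
Runoff depth d = ΣQ_DR·Δt / A = 521.0 × 10800 / (0.969 mi²) = 2.499 in.
The 1-inch UH is the DRH scaled by (1 in)/d, so U_p = 159.00 × 1/2.499 = 63.6 cfs.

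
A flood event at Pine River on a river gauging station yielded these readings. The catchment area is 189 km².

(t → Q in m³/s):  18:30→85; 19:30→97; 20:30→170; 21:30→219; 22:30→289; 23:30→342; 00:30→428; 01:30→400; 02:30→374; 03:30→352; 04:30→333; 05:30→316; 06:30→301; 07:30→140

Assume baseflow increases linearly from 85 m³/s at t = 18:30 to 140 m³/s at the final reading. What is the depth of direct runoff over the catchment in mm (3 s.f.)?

d ≈ 43.3 mm

Direct runoff: 0.00, 7.77, 76.54, 121.31, 187.08, 235.85, 317.62, 285.38, 255.15, 228.92, 205.69, 184.46, 165.23, 0.00 m³/s; ΣQ_DR = 2271 m³/s.
V = ΣQ_DR · Δt = 2271 × 3600 s = 8.176 × 10^6 m³.
Over A = 189 km², depth = V / A = 43.3 mm.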